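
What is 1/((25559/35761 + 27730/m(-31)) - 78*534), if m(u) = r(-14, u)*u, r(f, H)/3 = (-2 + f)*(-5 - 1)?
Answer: -159637104/6649586386697 ≈ -2.4007e-5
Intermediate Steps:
r(f, H) = 36 - 18*f (r(f, H) = 3*((-2 + f)*(-5 - 1)) = 3*((-2 + f)*(-6)) = 3*(12 - 6*f) = 36 - 18*f)
m(u) = 288*u (m(u) = (36 - 18*(-14))*u = (36 + 252)*u = 288*u)
1/((25559/35761 + 27730/m(-31)) - 78*534) = 1/((25559/35761 + 27730/((288*(-31)))) - 78*534) = 1/((25559*(1/35761) + 27730/(-8928)) - 41652) = 1/((25559/35761 + 27730*(-1/8928)) - 41652) = 1/((25559/35761 - 13865/4464) - 41652) = 1/(-381730889/159637104 - 41652) = 1/(-6649586386697/159637104) = -159637104/6649586386697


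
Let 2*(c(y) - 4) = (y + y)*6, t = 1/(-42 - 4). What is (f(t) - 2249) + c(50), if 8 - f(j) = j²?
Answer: -4098693/2116 ≈ -1937.0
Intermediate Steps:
t = -1/46 (t = 1/(-46) = -1/46 ≈ -0.021739)
c(y) = 4 + 6*y (c(y) = 4 + ((y + y)*6)/2 = 4 + ((2*y)*6)/2 = 4 + (12*y)/2 = 4 + 6*y)
f(j) = 8 - j²
(f(t) - 2249) + c(50) = ((8 - (-1/46)²) - 2249) + (4 + 6*50) = ((8 - 1*1/2116) - 2249) + (4 + 300) = ((8 - 1/2116) - 2249) + 304 = (16927/2116 - 2249) + 304 = -4741957/2116 + 304 = -4098693/2116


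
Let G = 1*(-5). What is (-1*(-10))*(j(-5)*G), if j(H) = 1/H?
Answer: 10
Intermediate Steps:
G = -5
(-1*(-10))*(j(-5)*G) = (-1*(-10))*(-5/(-5)) = 10*(-⅕*(-5)) = 10*1 = 10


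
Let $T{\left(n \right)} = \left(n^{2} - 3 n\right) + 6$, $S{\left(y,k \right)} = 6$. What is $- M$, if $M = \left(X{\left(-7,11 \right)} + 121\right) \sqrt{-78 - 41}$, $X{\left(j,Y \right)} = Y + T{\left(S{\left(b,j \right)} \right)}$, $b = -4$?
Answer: $- 156 i \sqrt{119} \approx - 1701.8 i$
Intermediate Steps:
$T{\left(n \right)} = 6 + n^{2} - 3 n$
$X{\left(j,Y \right)} = 24 + Y$ ($X{\left(j,Y \right)} = Y + \left(6 + 6^{2} - 18\right) = Y + \left(6 + 36 - 18\right) = Y + 24 = 24 + Y$)
$M = 156 i \sqrt{119}$ ($M = \left(\left(24 + 11\right) + 121\right) \sqrt{-78 - 41} = \left(35 + 121\right) \sqrt{-119} = 156 i \sqrt{119} \approx 1701.8 i$)
$- M = - 156 i \sqrt{119}$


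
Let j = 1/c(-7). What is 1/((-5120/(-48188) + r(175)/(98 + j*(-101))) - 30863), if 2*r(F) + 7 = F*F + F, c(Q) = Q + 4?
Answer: -9517130/292613282177 ≈ -3.2525e-5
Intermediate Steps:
c(Q) = 4 + Q
j = -1/3 (j = 1/(4 - 7) = 1/(-3) = -1/3 ≈ -0.33333)
r(F) = -7/2 + F/2 + F**2/2 (r(F) = -7/2 + (F*F + F)/2 = -7/2 + (F**2 + F)/2 = -7/2 + (F + F**2)/2 = -7/2 + (F/2 + F**2/2) = -7/2 + F/2 + F**2/2)
1/((-5120/(-48188) + r(175)/(98 + j*(-101))) - 30863) = 1/((-5120/(-48188) + (-7/2 + (1/2)*175 + (1/2)*175**2)/(98 - 1/3*(-101))) - 30863) = 1/((-5120*(-1/48188) + (-7/2 + 175/2 + (1/2)*30625)/(98 + 101/3)) - 30863) = 1/((1280/12047 + (-7/2 + 175/2 + 30625/2)/(395/3)) - 30863) = 1/((1280/12047 + (30793/2)*(3/395)) - 30863) = 1/((1280/12047 + 92379/790) - 30863) = 1/(1113901013/9517130 - 30863) = 1/(-292613282177/9517130) = -9517130/292613282177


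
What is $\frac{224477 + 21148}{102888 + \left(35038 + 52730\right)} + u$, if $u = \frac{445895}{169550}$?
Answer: $\frac{4221942529}{1077524160} \approx 3.9182$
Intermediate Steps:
$u = \frac{89179}{33910}$ ($u = 445895 \cdot \frac{1}{169550} = \frac{89179}{33910} \approx 2.6299$)
$\frac{224477 + 21148}{102888 + \left(35038 + 52730\right)} + u = \frac{224477 + 21148}{102888 + \left(35038 + 52730\right)} + \frac{89179}{33910} = \frac{245625}{102888 + 87768} + \frac{89179}{33910} = \frac{245625}{190656} + \frac{89179}{33910} = 245625 \cdot \frac{1}{190656} + \frac{89179}{33910} = \frac{81875}{63552} + \frac{89179}{33910} = \frac{4221942529}{1077524160}$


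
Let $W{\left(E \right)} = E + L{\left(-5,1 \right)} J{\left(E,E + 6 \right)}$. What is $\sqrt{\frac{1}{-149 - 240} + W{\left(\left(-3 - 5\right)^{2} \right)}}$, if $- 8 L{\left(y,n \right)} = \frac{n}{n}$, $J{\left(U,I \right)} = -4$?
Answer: $\frac{19 \sqrt{108142}}{778} \approx 8.031$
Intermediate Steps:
$L{\left(y,n \right)} = - \frac{1}{8}$ ($L{\left(y,n \right)} = - \frac{n \frac{1}{n}}{8} = \left(- \frac{1}{8}\right) 1 = - \frac{1}{8}$)
$W{\left(E \right)} = \frac{1}{2} + E$ ($W{\left(E \right)} = E - - \frac{1}{2} = E + \frac{1}{2} = \frac{1}{2} + E$)
$\sqrt{\frac{1}{-149 - 240} + W{\left(\left(-3 - 5\right)^{2} \right)}} = \sqrt{\frac{1}{-149 - 240} + \left(\frac{1}{2} + \left(-3 - 5\right)^{2}\right)} = \sqrt{\frac{1}{-389} + \left(\frac{1}{2} + \left(-8\right)^{2}\right)} = \sqrt{- \frac{1}{389} + \left(\frac{1}{2} + 64\right)} = \sqrt{- \frac{1}{389} + \frac{129}{2}} = \sqrt{\frac{50179}{778}} = \frac{19 \sqrt{108142}}{778}$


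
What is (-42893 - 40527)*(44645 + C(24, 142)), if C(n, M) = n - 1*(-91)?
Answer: -3733879200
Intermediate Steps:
C(n, M) = 91 + n (C(n, M) = n + 91 = 91 + n)
(-42893 - 40527)*(44645 + C(24, 142)) = (-42893 - 40527)*(44645 + (91 + 24)) = -83420*(44645 + 115) = -83420*44760 = -3733879200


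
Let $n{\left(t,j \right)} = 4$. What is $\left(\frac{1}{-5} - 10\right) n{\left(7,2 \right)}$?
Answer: $- \frac{204}{5} \approx -40.8$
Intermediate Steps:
$\left(\frac{1}{-5} - 10\right) n{\left(7,2 \right)} = \left(\frac{1}{-5} - 10\right) 4 = \left(- \frac{1}{5} - 10\right) 4 = \left(- \frac{51}{5}\right) 4 = - \frac{204}{5}$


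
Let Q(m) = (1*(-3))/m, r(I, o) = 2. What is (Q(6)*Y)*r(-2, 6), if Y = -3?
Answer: 3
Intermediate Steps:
Q(m) = -3/m
(Q(6)*Y)*r(-2, 6) = (-3/6*(-3))*2 = (-3*⅙*(-3))*2 = -½*(-3)*2 = (3/2)*2 = 3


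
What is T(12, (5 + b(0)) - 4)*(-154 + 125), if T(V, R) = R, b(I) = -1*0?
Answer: -29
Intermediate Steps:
b(I) = 0
T(12, (5 + b(0)) - 4)*(-154 + 125) = ((5 + 0) - 4)*(-154 + 125) = (5 - 4)*(-29) = 1*(-29) = -29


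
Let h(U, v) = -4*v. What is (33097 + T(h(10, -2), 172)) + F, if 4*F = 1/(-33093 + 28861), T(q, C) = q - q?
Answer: 560266015/16928 ≈ 33097.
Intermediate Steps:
T(q, C) = 0
F = -1/16928 (F = 1/(4*(-33093 + 28861)) = (1/4)/(-4232) = (1/4)*(-1/4232) = -1/16928 ≈ -5.9074e-5)
(33097 + T(h(10, -2), 172)) + F = (33097 + 0) - 1/16928 = 33097 - 1/16928 = 560266015/16928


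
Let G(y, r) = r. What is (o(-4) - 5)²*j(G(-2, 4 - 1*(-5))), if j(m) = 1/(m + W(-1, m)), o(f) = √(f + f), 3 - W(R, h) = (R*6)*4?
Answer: 17/36 - 5*I*√2/9 ≈ 0.47222 - 0.78567*I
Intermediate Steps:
W(R, h) = 3 - 24*R (W(R, h) = 3 - R*6*4 = 3 - 6*R*4 = 3 - 24*R)
o(f) = √2*√f (o(f) = √(2*f) = √2*√f)
j(m) = 1/(27 + m) (j(m) = 1/(m + (3 - 24*(-1))) = 1/(m + (3 + 24)) = 1/(m + 27) = 1/(27 + m))
(o(-4) - 5)²*j(G(-2, 4 - 1*(-5))) = (√2*√(-4) - 5)²/(27 + (4 - 1*(-5))) = (√2*(2*I) - 5)²/(27 + (4 + 5)) = (2*I*√2 - 5)²/(27 + 9) = (-5 + 2*I*√2)²/36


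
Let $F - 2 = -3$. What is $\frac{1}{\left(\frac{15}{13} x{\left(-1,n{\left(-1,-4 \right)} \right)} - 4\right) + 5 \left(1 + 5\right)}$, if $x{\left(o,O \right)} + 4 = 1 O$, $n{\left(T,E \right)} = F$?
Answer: $\frac{13}{263} \approx 0.04943$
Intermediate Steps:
$F = -1$ ($F = 2 - 3 = -1$)
$n{\left(T,E \right)} = -1$
$x{\left(o,O \right)} = -4 + O$ ($x{\left(o,O \right)} = -4 + 1 O = -4 + O$)
$\frac{1}{\left(\frac{15}{13} x{\left(-1,n{\left(-1,-4 \right)} \right)} - 4\right) + 5 \left(1 + 5\right)} = \frac{1}{\left(\frac{15}{13} \left(-4 - 1\right) - 4\right) + 5 \left(1 + 5\right)} = \frac{1}{\left(15 \cdot \frac{1}{13} \left(-5\right) - 4\right) + 5 \cdot 6} = \frac{1}{\left(\frac{15}{13} \left(-5\right) - 4\right) + 30} = \frac{1}{\left(- \frac{75}{13} - 4\right) + 30} = \frac{1}{- \frac{127}{13} + 30} = \frac{1}{\frac{263}{13}} = \frac{13}{263}$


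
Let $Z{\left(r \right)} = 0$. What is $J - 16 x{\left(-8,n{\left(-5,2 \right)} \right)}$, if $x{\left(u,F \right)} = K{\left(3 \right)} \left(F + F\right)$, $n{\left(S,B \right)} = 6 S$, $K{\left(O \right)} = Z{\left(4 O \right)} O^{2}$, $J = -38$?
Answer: $-38$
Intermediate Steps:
$K{\left(O \right)} = 0$ ($K{\left(O \right)} = 0 O^{2} = 0$)
$x{\left(u,F \right)} = 0$ ($x{\left(u,F \right)} = 0 \left(F + F\right) = 0 \cdot 2 F = 0$)
$J - 16 x{\left(-8,n{\left(-5,2 \right)} \right)} = -38 - 0 = -38 + 0 = -38$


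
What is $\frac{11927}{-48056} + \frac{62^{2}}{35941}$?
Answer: $- \frac{243941043}{1727180696} \approx -0.14124$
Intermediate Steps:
$\frac{11927}{-48056} + \frac{62^{2}}{35941} = 11927 \left(- \frac{1}{48056}\right) + 3844 \cdot \frac{1}{35941} = - \frac{11927}{48056} + \frac{3844}{35941} = - \frac{243941043}{1727180696}$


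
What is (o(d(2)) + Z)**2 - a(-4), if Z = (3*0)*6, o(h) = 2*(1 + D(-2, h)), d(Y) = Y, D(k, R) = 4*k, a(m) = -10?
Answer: 206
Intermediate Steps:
o(h) = -14 (o(h) = 2*(1 + 4*(-2)) = 2*(1 - 8) = 2*(-7) = -14)
Z = 0 (Z = 0*6 = 0)
(o(d(2)) + Z)**2 - a(-4) = (-14 + 0)**2 - 1*(-10) = (-14)**2 + 10 = 196 + 10 = 206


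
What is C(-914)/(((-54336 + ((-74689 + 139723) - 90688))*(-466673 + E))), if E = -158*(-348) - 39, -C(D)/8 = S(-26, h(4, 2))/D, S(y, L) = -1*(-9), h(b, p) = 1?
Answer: 9/3762723520760 ≈ 2.3919e-12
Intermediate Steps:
S(y, L) = 9
C(D) = -72/D
E = 54945 (E = 54984 - 39 = 54945)
C(-914)/(((-54336 + ((-74689 + 139723) - 90688))*(-466673 + E))) = (-72/(-914))/(((-54336 + ((-74689 + 139723) - 90688))*(-466673 + 54945))) = (-72*(-1/914))/(((-54336 + (65034 - 90688))*(-411728))) = 36/(457*(((-54336 - 25654)*(-411728)))) = 36/(457*((-79990*(-411728)))) = (36/457)/32934122720 = (36/457)*(1/32934122720) = 9/3762723520760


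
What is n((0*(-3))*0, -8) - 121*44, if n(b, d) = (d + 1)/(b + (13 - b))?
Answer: -69219/13 ≈ -5324.5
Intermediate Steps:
n(b, d) = 1/13 + d/13 (n(b, d) = (1 + d)/13 = (1 + d)*(1/13) = 1/13 + d/13)
n((0*(-3))*0, -8) - 121*44 = (1/13 + (1/13)*(-8)) - 121*44 = (1/13 - 8/13) - 5324 = -7/13 - 5324 = -69219/13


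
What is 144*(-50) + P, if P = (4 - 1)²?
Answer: -7191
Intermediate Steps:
P = 9 (P = 3² = 9)
144*(-50) + P = 144*(-50) + 9 = -7200 + 9 = -7191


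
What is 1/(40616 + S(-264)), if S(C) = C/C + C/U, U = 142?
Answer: 71/2883675 ≈ 2.4621e-5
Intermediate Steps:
S(C) = 1 + C/142 (S(C) = C/C + C/142 = 1 + C*(1/142) = 1 + C/142)
1/(40616 + S(-264)) = 1/(40616 + (1 + (1/142)*(-264))) = 1/(40616 + (1 - 132/71)) = 1/(40616 - 61/71) = 1/(2883675/71) = 71/2883675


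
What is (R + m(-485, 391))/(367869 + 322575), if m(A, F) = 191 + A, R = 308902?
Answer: 77152/172611 ≈ 0.44697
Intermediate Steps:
(R + m(-485, 391))/(367869 + 322575) = (308902 + (191 - 485))/(367869 + 322575) = (308902 - 294)/690444 = 308608*(1/690444) = 77152/172611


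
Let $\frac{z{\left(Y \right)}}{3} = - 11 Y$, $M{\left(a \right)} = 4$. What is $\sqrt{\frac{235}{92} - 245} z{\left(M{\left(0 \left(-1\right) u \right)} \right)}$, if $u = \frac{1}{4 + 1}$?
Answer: $- \frac{66 i \sqrt{513015}}{23} \approx - 2055.3 i$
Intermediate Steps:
$u = \frac{1}{5} \approx 0.2$
$z{\left(Y \right)} = - 33 Y$ ($z{\left(Y \right)} = 3 \left(- 11 Y\right) = - 33 Y$)
$\sqrt{\frac{235}{92} - 245} z{\left(M{\left(0 \left(-1\right) u \right)} \right)} = \sqrt{\frac{235}{92} - 245} \left(\left(-33\right) 4\right) = \sqrt{235 \cdot \frac{1}{92} - 245} \left(-132\right) = \sqrt{\frac{235}{92} - 245} \left(-132\right) = \sqrt{- \frac{22305}{92}} \left(-132\right) = \frac{i \sqrt{513015}}{46} \left(-132\right) = - \frac{66 i \sqrt{513015}}{23}$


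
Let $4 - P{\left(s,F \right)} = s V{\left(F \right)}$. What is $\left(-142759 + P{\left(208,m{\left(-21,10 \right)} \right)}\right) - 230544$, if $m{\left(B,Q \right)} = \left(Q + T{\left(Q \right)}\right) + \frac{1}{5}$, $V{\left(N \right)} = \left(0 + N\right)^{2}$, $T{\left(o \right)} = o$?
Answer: $- \frac{11454283}{25} \approx -4.5817 \cdot 10^{5}$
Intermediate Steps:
$V{\left(N \right)} = N^{2}$
$m{\left(B,Q \right)} = \frac{1}{5} + 2 Q$ ($m{\left(B,Q \right)} = \left(Q + Q\right) + \frac{1}{5} = 2 Q + \frac{1}{5} = \frac{1}{5} + 2 Q$)
$P{\left(s,F \right)} = 4 - s F^{2}$
$\left(-142759 + P{\left(208,m{\left(-21,10 \right)} \right)}\right) - 230544 = \left(-142759 + \left(4 - 208 \left(\frac{1}{5} + 2 \cdot 10\right)^{2}\right)\right) - 230544 = \left(-142759 + \left(4 - 208 \left(\frac{1}{5} + 20\right)^{2}\right)\right) - 230544 = \left(-142759 + \left(4 - 208 \left(\frac{101}{5}\right)^{2}\right)\right) - 230544 = \left(-142759 + \left(4 - 208 \cdot \frac{10201}{25}\right)\right) - 230544 = \left(-142759 + \left(4 - \frac{2121808}{25}\right)\right) - 230544 = \left(-142759 - \frac{2121708}{25}\right) - 230544 = - \frac{5690683}{25} - 230544 = - \frac{11454283}{25}$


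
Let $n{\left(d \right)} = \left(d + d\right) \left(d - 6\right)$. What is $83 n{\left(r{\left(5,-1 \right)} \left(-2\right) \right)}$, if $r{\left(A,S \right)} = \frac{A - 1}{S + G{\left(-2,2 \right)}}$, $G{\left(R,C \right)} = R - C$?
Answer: $- \frac{29216}{25} \approx -1168.6$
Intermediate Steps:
$r{\left(A,S \right)} = \frac{-1 + A}{-4 + S}$ ($r{\left(A,S \right)} = \frac{A - 1}{S - 4} = \frac{-1 + A}{S - 4} = \frac{-1 + A}{-4 + S}$)
$n{\left(d \right)} = 2 d \left(-6 + d\right)$
$83 n{\left(r{\left(5,-1 \right)} \left(-2\right) \right)} = 83 \cdot 2 \frac{-1 + 5}{-4 - 1} \left(-2\right) \left(-6 + \frac{-1 + 5}{-4 - 1} \left(-2\right)\right) = 83 \cdot 2 \frac{1}{-5} \cdot 4 \left(-2\right) \left(-6 + \frac{1}{-5} \cdot 4 \left(-2\right)\right) = 83 \cdot 2 \left(- \frac{1}{5}\right) 4 \left(-2\right) \left(-6 + \left(- \frac{1}{5}\right) 4 \left(-2\right)\right) = 83 \cdot 2 \left(\left(- \frac{4}{5}\right) \left(-2\right)\right) \left(-6 - - \frac{8}{5}\right) = 83 \cdot 2 \cdot \frac{8}{5} \left(-6 + \frac{8}{5}\right) = 83 \cdot 2 \cdot \frac{8}{5} \left(- \frac{22}{5}\right) = 83 \left(- \frac{352}{25}\right) = - \frac{29216}{25}$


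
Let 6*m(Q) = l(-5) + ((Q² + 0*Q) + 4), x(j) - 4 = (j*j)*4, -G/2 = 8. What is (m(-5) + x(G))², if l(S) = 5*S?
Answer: 9523396/9 ≈ 1.0582e+6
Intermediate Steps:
G = -16 (G = -2*8 = -16)
x(j) = 4 + 4*j² (x(j) = 4 + (j*j)*4 = 4 + j²*4 = 4 + 4*j²)
m(Q) = -7/2 + Q²/6 (m(Q) = (5*(-5) + ((Q² + 0*Q) + 4))/6 = (-25 + ((Q² + 0) + 4))/6 = (-25 + (Q² + 4))/6 = (-25 + (4 + Q²))/6 = (-21 + Q²)/6 = -7/2 + Q²/6)
(m(-5) + x(G))² = ((-7/2 + (⅙)*(-5)²) + (4 + 4*(-16)²))² = ((-7/2 + (⅙)*25) + (4 + 4*256))² = ((-7/2 + 25/6) + (4 + 1024))² = (⅔ + 1028)² = (3086/3)² = 9523396/9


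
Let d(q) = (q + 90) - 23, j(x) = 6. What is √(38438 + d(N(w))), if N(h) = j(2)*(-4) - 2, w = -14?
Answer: √38479 ≈ 196.16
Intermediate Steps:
N(h) = -26 (N(h) = 6*(-4) - 2 = -24 - 2 = -26)
d(q) = 67 + q (d(q) = (90 + q) - 23 = 67 + q)
√(38438 + d(N(w))) = √(38438 + (67 - 26)) = √(38438 + 41) = √38479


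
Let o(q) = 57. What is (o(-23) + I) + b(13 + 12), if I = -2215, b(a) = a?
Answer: -2133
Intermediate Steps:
(o(-23) + I) + b(13 + 12) = (57 - 2215) + (13 + 12) = -2158 + 25 = -2133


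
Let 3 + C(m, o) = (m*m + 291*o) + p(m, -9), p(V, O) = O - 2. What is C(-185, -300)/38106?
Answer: -53089/38106 ≈ -1.3932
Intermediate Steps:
p(V, O) = -2 + O
C(m, o) = -14 + m**2 + 291*o (C(m, o) = -3 + ((m*m + 291*o) + (-2 - 9)) = -3 + ((m**2 + 291*o) - 11) = -3 + (-11 + m**2 + 291*o) = -14 + m**2 + 291*o)
C(-185, -300)/38106 = (-14 + (-185)**2 + 291*(-300))/38106 = (-14 + 34225 - 87300)*(1/38106) = -53089*1/38106 = -53089/38106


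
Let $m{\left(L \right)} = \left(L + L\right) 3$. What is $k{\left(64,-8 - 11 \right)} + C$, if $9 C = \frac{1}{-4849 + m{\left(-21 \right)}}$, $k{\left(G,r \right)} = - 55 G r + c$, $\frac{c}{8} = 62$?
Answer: $\frac{3016760399}{44775} \approx 67376.0$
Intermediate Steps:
$c = 496$ ($c = 8 \cdot 62 = 496$)
$m{\left(L \right)} = 6 L$ ($m{\left(L \right)} = 2 L 3 = 6 L$)
$k{\left(G,r \right)} = 496 - 55 G r$ ($k{\left(G,r \right)} = - 55 G r + 496 = 496 - 55 G r$)
$C = - \frac{1}{44775}$ ($C = \frac{1}{9 \left(-4849 + 6 \left(-21\right)\right)} = \frac{1}{9 \left(-4849 - 126\right)} = \frac{1}{9 \left(-4975\right)} = \frac{1}{9} \left(- \frac{1}{4975}\right) = - \frac{1}{44775} \approx -2.2334 \cdot 10^{-5}$)
$k{\left(64,-8 - 11 \right)} + C = \left(496 - 3520 \left(-8 - 11\right)\right) - \frac{1}{44775} = \left(496 - 3520 \left(-19\right)\right) - \frac{1}{44775} = \left(496 + 66880\right) - \frac{1}{44775} = 67376 - \frac{1}{44775} = \frac{3016760399}{44775}$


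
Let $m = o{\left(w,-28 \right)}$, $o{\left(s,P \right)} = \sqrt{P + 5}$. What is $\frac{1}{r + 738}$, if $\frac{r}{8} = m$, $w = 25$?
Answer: $\frac{369}{273058} - \frac{2 i \sqrt{23}}{136529} \approx 0.0013514 - 7.0254 \cdot 10^{-5} i$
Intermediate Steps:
$o{\left(s,P \right)} = \sqrt{5 + P}$
$m = i \sqrt{23}$ ($m = \sqrt{5 - 28} = \sqrt{-23} = i \sqrt{23} \approx 4.7958 i$)
$r = 8 i \sqrt{23} \approx 38.367 i$
$\frac{1}{r + 738} = \frac{1}{8 i \sqrt{23} + 738} = \frac{1}{738 + 8 i \sqrt{23}}$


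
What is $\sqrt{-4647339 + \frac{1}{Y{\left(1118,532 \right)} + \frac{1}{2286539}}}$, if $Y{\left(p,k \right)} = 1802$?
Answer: $\frac{i \sqrt{78898937211032242404259718}}{4120343279} \approx 2155.8 i$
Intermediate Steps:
$\sqrt{-4647339 + \frac{1}{Y{\left(1118,532 \right)} + \frac{1}{2286539}}} = \sqrt{-4647339 + \frac{1}{1802 + \frac{1}{2286539}}} = \sqrt{-4647339 + \frac{1}{\frac{4120343279}{2286539}}} = \sqrt{-4647339 + \frac{2286539}{4120343279}} = \sqrt{- \frac{19148632011598042}{4120343279}} = \frac{i \sqrt{78898937211032242404259718}}{4120343279}$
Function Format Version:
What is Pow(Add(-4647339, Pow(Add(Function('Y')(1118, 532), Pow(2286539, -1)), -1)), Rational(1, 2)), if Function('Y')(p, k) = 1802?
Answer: Mul(Rational(1, 4120343279), I, Pow(78898937211032242404259718, Rational(1, 2))) ≈ Mul(2155.8, I)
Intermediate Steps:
Pow(Add(-4647339, Pow(Add(Function('Y')(1118, 532), Pow(2286539, -1)), -1)), Rational(1, 2)) = Pow(Add(-4647339, Pow(Add(1802, Pow(2286539, -1)), -1)), Rational(1, 2)) = Pow(Add(-4647339, Pow(Add(1802, Rational(1, 2286539)), -1)), Rational(1, 2)) = Pow(Add(-4647339, Pow(Rational(4120343279, 2286539), -1)), Rational(1, 2)) = Pow(Add(-4647339, Rational(2286539, 4120343279)), Rational(1, 2)) = Pow(Rational(-19148632011598042, 4120343279), Rational(1, 2)) = Mul(Rational(1, 4120343279), I, Pow(78898937211032242404259718, Rational(1, 2)))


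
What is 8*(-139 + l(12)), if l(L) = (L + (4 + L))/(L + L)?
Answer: -3308/3 ≈ -1102.7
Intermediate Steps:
l(L) = (4 + 2*L)/(2*L) (l(L) = (4 + 2*L)/((2*L)) = (4 + 2*L)*(1/(2*L)) = (4 + 2*L)/(2*L))
8*(-139 + l(12)) = 8*(-139 + (2 + 12)/12) = 8*(-139 + (1/12)*14) = 8*(-139 + 7/6) = 8*(-827/6) = -3308/3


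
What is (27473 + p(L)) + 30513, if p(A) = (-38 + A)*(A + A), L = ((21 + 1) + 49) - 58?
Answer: 57336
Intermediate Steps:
L = 13 (L = (22 + 49) - 58 = 71 - 58 = 13)
p(A) = 2*A*(-38 + A) (p(A) = (-38 + A)*(2*A) = 2*A*(-38 + A))
(27473 + p(L)) + 30513 = (27473 + 2*13*(-38 + 13)) + 30513 = (27473 + 2*13*(-25)) + 30513 = (27473 - 650) + 30513 = 26823 + 30513 = 57336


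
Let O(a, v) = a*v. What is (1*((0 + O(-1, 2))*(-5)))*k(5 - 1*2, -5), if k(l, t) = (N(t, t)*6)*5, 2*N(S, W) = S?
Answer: -750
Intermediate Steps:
N(S, W) = S/2
k(l, t) = 15*t (k(l, t) = ((t/2)*6)*5 = (3*t)*5 = 15*t)
(1*((0 + O(-1, 2))*(-5)))*k(5 - 1*2, -5) = (1*((0 - 1*2)*(-5)))*(15*(-5)) = (1*((0 - 2)*(-5)))*(-75) = (1*(-2*(-5)))*(-75) = (1*10)*(-75) = 10*(-75) = -750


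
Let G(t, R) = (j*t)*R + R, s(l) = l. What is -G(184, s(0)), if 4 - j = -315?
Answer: 0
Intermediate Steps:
j = 319 (j = 4 - 1*(-315) = 4 + 315 = 319)
G(t, R) = R + 319*R*t (G(t, R) = (319*t)*R + R = 319*R*t + R = R + 319*R*t)
-G(184, s(0)) = -0*(1 + 319*184) = -0*(1 + 58696) = -0*58697 = -1*0 = 0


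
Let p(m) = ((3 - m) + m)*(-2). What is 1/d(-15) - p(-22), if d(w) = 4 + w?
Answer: 65/11 ≈ 5.9091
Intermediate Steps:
p(m) = -6 (p(m) = 3*(-2) = -6)
1/d(-15) - p(-22) = 1/(4 - 15) - 1*(-6) = 1/(-11) + 6 = -1/11 + 6 = 65/11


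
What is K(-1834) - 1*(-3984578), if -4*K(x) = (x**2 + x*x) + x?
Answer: 4606517/2 ≈ 2.3033e+6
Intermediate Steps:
K(x) = -x**2/2 - x/4 (K(x) = -((x**2 + x*x) + x)/4 = -((x**2 + x**2) + x)/4 = -(2*x**2 + x)/4 = -(x + 2*x**2)/4 = -x**2/2 - x/4)
K(-1834) - 1*(-3984578) = -1/4*(-1834)*(1 + 2*(-1834)) - 1*(-3984578) = -1/4*(-1834)*(1 - 3668) + 3984578 = -1/4*(-1834)*(-3667) + 3984578 = -3362639/2 + 3984578 = 4606517/2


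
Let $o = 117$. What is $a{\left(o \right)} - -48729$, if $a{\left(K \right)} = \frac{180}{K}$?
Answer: $\frac{633497}{13} \approx 48731.0$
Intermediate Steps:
$a{\left(o \right)} - -48729 = \frac{180}{117} - -48729 = 180 \cdot \frac{1}{117} + 48729 = \frac{20}{13} + 48729 = \frac{633497}{13}$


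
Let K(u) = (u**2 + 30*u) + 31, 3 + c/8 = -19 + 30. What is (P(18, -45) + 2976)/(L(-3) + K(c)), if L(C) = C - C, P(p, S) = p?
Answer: 2994/6047 ≈ 0.49512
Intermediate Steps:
c = 64 (c = -24 + 8*(-19 + 30) = -24 + 8*11 = -24 + 88 = 64)
L(C) = 0
K(u) = 31 + u**2 + 30*u
(P(18, -45) + 2976)/(L(-3) + K(c)) = (18 + 2976)/(0 + (31 + 64**2 + 30*64)) = 2994/(0 + (31 + 4096 + 1920)) = 2994/(0 + 6047) = 2994/6047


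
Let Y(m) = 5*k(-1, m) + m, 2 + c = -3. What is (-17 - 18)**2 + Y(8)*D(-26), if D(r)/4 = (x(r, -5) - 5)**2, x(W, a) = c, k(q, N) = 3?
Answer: 10425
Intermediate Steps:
c = -5 (c = -2 - 3 = -5)
x(W, a) = -5
Y(m) = 15 + m (Y(m) = 5*3 + m = 15 + m)
D(r) = 400 (D(r) = 4*(-5 - 5)**2 = 4*(-10)**2 = 4*100 = 400)
(-17 - 18)**2 + Y(8)*D(-26) = (-17 - 18)**2 + (15 + 8)*400 = (-35)**2 + 23*400 = 1225 + 9200 = 10425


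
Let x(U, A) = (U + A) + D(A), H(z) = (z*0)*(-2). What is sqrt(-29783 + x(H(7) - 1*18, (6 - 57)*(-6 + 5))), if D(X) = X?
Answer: I*sqrt(29699) ≈ 172.33*I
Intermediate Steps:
H(z) = 0 (H(z) = 0*(-2) = 0)
x(U, A) = U + 2*A (x(U, A) = (U + A) + A = (A + U) + A = U + 2*A)
sqrt(-29783 + x(H(7) - 1*18, (6 - 57)*(-6 + 5))) = sqrt(-29783 + ((0 - 1*18) + 2*((6 - 57)*(-6 + 5)))) = sqrt(-29783 + ((0 - 18) + 2*(-51*(-1)))) = sqrt(-29783 + (-18 + 2*51)) = sqrt(-29783 + (-18 + 102)) = sqrt(-29783 + 84) = sqrt(-29699) = I*sqrt(29699)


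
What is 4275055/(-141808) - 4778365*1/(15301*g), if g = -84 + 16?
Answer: -942611885455/36886671536 ≈ -25.554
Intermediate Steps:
g = -68
4275055/(-141808) - 4778365*1/(15301*g) = 4275055/(-141808) - 4778365/(-107*(-143)*(-68)) = 4275055*(-1/141808) - 4778365/(15301*(-68)) = -4275055/141808 - 4778365/(-1040468) = -4275055/141808 - 4778365*(-1/1040468) = -4275055/141808 + 4778365/1040468 = -942611885455/36886671536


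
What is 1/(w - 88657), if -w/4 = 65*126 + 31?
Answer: -1/121541 ≈ -8.2277e-6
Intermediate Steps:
w = -32884 (w = -4*(65*126 + 31) = -4*(8190 + 31) = -4*8221 = -32884)
1/(w - 88657) = 1/(-32884 - 88657) = 1/(-121541) = -1/121541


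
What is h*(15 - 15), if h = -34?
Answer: 0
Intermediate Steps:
h*(15 - 15) = -34*(15 - 15) = -34*0 = 0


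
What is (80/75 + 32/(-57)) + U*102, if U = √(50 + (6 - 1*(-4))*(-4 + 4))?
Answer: 48/95 + 510*√2 ≈ 721.75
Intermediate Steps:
U = 5*√2 (U = √(50 + (6 + 4)*0) = √(50 + 10*0) = √(50 + 0) = √50 = 5*√2 ≈ 7.0711)
(80/75 + 32/(-57)) + U*102 = (80/75 + 32/(-57)) + (5*√2)*102 = (80*(1/75) + 32*(-1/57)) + 510*√2 = (16/15 - 32/57) + 510*√2 = 48/95 + 510*√2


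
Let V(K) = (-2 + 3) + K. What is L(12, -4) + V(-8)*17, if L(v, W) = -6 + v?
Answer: -113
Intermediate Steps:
V(K) = 1 + K
L(12, -4) + V(-8)*17 = (-6 + 12) + (1 - 8)*17 = 6 - 7*17 = 6 - 119 = -113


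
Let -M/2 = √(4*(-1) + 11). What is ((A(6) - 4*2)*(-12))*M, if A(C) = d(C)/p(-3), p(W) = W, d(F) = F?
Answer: -240*√7 ≈ -634.98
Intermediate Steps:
A(C) = -C/3 (A(C) = C/(-3) = C*(-⅓) = -C/3)
M = -2*√7 (M = -2*√(4*(-1) + 11) = -2*√(-4 + 11) = -2*√7 ≈ -5.2915)
((A(6) - 4*2)*(-12))*M = ((-⅓*6 - 4*2)*(-12))*(-2*√7) = ((-2 - 8)*(-12))*(-2*√7) = (-10*(-12))*(-2*√7) = 120*(-2*√7) = -240*√7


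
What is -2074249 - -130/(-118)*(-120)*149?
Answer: -121218491/59 ≈ -2.0546e+6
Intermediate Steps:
-2074249 - -130/(-118)*(-120)*149 = -2074249 - -130*(-1/118)*(-120)*149 = -2074249 - (65/59)*(-120)*149 = -2074249 - (-7800)*149/59 = -2074249 - 1*(-1162200/59) = -2074249 + 1162200/59 = -121218491/59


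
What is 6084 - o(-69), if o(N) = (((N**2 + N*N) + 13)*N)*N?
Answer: -45390051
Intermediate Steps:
o(N) = N**2*(13 + 2*N**2) (o(N) = (((N**2 + N**2) + 13)*N)*N = ((2*N**2 + 13)*N)*N = ((13 + 2*N**2)*N)*N = (N*(13 + 2*N**2))*N = N**2*(13 + 2*N**2))
6084 - o(-69) = 6084 - (-69)**2*(13 + 2*(-69)**2) = 6084 - 4761*(13 + 2*4761) = 6084 - 4761*(13 + 9522) = 6084 - 4761*9535 = 6084 - 1*45396135 = 6084 - 45396135 = -45390051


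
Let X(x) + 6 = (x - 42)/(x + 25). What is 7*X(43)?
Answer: -2849/68 ≈ -41.897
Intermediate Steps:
X(x) = -6 + (-42 + x)/(25 + x) (X(x) = -6 + (x - 42)/(x + 25) = -6 + (-42 + x)/(25 + x))
7*X(43) = 7*((-192 - 5*43)/(25 + 43)) = 7*((-192 - 215)/68) = 7*((1/68)*(-407)) = 7*(-407/68) = -2849/68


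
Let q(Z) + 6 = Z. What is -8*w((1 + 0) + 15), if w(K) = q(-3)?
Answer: 72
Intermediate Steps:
q(Z) = -6 + Z
w(K) = -9 (w(K) = -6 - 3 = -9)
-8*w((1 + 0) + 15) = -8*(-9) = 72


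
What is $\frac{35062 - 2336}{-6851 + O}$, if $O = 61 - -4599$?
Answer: $- \frac{32726}{2191} \approx -14.937$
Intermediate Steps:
$O = 4660$ ($O = 61 + 4599 = 4660$)
$\frac{35062 - 2336}{-6851 + O} = \frac{35062 - 2336}{-6851 + 4660} = \frac{32726}{-2191} = 32726 \left(- \frac{1}{2191}\right) = - \frac{32726}{2191}$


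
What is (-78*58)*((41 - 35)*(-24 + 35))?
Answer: -298584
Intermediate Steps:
(-78*58)*((41 - 35)*(-24 + 35)) = -27144*11 = -4524*66 = -298584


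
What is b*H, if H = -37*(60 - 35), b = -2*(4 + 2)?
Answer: 11100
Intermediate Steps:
b = -12 (b = -2*6 = -12)
H = -925 (H = -37*25 = -925)
b*H = -12*(-925) = 11100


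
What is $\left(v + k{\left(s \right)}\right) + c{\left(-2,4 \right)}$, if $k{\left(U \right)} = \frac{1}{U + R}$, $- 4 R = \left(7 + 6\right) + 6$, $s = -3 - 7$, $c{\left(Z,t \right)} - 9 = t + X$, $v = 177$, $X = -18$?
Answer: $\frac{10144}{59} \approx 171.93$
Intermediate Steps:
$c{\left(Z,t \right)} = -9 + t$ ($c{\left(Z,t \right)} = 9 + \left(t - 18\right) = 9 + \left(-18 + t\right) = -9 + t$)
$s = -10$
$R = - \frac{19}{4}$ ($R = - \frac{\left(7 + 6\right) + 6}{4} = - \frac{13 + 6}{4} = \left(- \frac{1}{4}\right) 19 = - \frac{19}{4} \approx -4.75$)
$k{\left(U \right)} = \frac{1}{- \frac{19}{4} + U}$ ($k{\left(U \right)} = \frac{1}{U - \frac{19}{4}} = \frac{1}{- \frac{19}{4} + U}$)
$\left(v + k{\left(s \right)}\right) + c{\left(-2,4 \right)} = \left(177 + \frac{4}{-19 + 4 \left(-10\right)}\right) + \left(-9 + 4\right) = \left(177 + \frac{4}{-19 - 40}\right) - 5 = \left(177 + \frac{4}{-59}\right) - 5 = \left(177 + 4 \left(- \frac{1}{59}\right)\right) - 5 = \left(177 - \frac{4}{59}\right) - 5 = \frac{10439}{59} - 5 = \frac{10144}{59}$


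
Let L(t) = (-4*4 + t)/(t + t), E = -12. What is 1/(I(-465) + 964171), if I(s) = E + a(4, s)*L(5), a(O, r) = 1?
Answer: 10/9641579 ≈ 1.0372e-6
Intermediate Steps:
L(t) = (-16 + t)/(2*t) (L(t) = (-16 + t)/((2*t)) = (-16 + t)*(1/(2*t)) = (-16 + t)/(2*t))
I(s) = -131/10 (I(s) = -12 + 1*((½)*(-16 + 5)/5) = -12 + 1*((½)*(⅕)*(-11)) = -12 + 1*(-11/10) = -12 - 11/10 = -131/10)
1/(I(-465) + 964171) = 1/(-131/10 + 964171) = 1/(9641579/10) = 10/9641579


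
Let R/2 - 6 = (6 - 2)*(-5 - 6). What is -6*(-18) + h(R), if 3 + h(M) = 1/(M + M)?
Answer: 15959/152 ≈ 104.99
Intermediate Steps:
R = -76 (R = 12 + 2*((6 - 2)*(-5 - 6)) = 12 + 2*(4*(-11)) = 12 + 2*(-44) = 12 - 88 = -76)
h(M) = -3 + 1/(2*M) (h(M) = -3 + 1/(M + M) = -3 + 1/(2*M))
-6*(-18) + h(R) = -6*(-18) + (-3 + (1/2)/(-76)) = 108 + (-3 + (1/2)*(-1/76)) = 108 + (-3 - 1/152) = 108 - 457/152 = 15959/152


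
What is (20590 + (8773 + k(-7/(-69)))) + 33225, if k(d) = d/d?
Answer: 62589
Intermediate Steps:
k(d) = 1
(20590 + (8773 + k(-7/(-69)))) + 33225 = (20590 + (8773 + 1)) + 33225 = (20590 + 8774) + 33225 = 29364 + 33225 = 62589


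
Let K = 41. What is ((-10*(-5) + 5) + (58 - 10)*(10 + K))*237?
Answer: 593211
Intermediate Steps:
((-10*(-5) + 5) + (58 - 10)*(10 + K))*237 = ((-10*(-5) + 5) + (58 - 10)*(10 + 41))*237 = ((50 + 5) + 48*51)*237 = (55 + 2448)*237 = 2503*237 = 593211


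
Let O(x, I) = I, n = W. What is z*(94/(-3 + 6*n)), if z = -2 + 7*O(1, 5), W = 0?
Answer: -1034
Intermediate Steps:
n = 0
z = 33 (z = -2 + 7*5 = -2 + 35 = 33)
z*(94/(-3 + 6*n)) = 33*(94/(-3 + 6*0)) = 33*(94/(-3 + 0)) = 33*(94/(-3)) = 33*(94*(-1/3)) = 33*(-94/3) = -1034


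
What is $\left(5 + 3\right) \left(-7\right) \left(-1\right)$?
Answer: $56$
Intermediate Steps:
$\left(5 + 3\right) \left(-7\right) \left(-1\right) = 8 \left(-7\right) \left(-1\right) = \left(-56\right) \left(-1\right) = 56$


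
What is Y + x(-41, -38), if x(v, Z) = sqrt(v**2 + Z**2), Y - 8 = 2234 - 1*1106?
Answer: 1136 + 25*sqrt(5) ≈ 1191.9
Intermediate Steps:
Y = 1136 (Y = 8 + (2234 - 1*1106) = 8 + (2234 - 1106) = 8 + 1128 = 1136)
x(v, Z) = sqrt(Z**2 + v**2)
Y + x(-41, -38) = 1136 + sqrt((-38)**2 + (-41)**2) = 1136 + sqrt(1444 + 1681) = 1136 + sqrt(3125) = 1136 + 25*sqrt(5)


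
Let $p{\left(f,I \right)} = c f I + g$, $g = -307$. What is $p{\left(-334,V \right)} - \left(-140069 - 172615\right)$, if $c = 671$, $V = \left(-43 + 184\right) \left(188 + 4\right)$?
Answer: $-6066901831$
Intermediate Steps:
$V = 27072$ ($V = 141 \cdot 192 = 27072$)
$p{\left(f,I \right)} = -307 + 671 I f$ ($p{\left(f,I \right)} = 671 f I - 307 = 671 I f - 307 = -307 + 671 I f$)
$p{\left(-334,V \right)} - \left(-140069 - 172615\right) = \left(-307 + 671 \cdot 27072 \left(-334\right)\right) - \left(-140069 - 172615\right) = \left(-307 - 6067214208\right) - \left(-140069 - 172615\right) = -6067214515 - -312684 = -6067214515 + 312684 = -6066901831$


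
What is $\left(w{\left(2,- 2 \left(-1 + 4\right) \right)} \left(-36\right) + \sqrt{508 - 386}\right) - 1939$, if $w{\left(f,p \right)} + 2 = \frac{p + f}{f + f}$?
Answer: $-1831 + \sqrt{122} \approx -1820.0$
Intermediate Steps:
$w{\left(f,p \right)} = -2 + \frac{f + p}{2 f}$ ($w{\left(f,p \right)} = -2 + \frac{p + f}{f + f} = -2 + \frac{f + p}{2 f}$)
$\left(w{\left(2,- 2 \left(-1 + 4\right) \right)} \left(-36\right) + \sqrt{508 - 386}\right) - 1939 = \left(\frac{- 2 \left(-1 + 4\right) - 6}{2 \cdot 2} \left(-36\right) + \sqrt{508 - 386}\right) - 1939 = \left(\frac{1}{2} \cdot \frac{1}{2} \left(\left(-2\right) 3 - 6\right) \left(-36\right) + \sqrt{122}\right) - 1939 = \left(\frac{1}{2} \cdot \frac{1}{2} \left(-6 - 6\right) \left(-36\right) + \sqrt{122}\right) - 1939 = \left(\frac{1}{2} \cdot \frac{1}{2} \left(-12\right) \left(-36\right) + \sqrt{122}\right) - 1939 = \left(\left(-3\right) \left(-36\right) + \sqrt{122}\right) - 1939 = \left(108 + \sqrt{122}\right) - 1939 = -1831 + \sqrt{122}$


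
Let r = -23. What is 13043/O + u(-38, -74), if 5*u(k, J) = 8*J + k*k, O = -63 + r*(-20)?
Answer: 403459/1985 ≈ 203.25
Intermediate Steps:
O = 397 (O = -63 - 23*(-20) = -63 + 460 = 397)
u(k, J) = k**2/5 + 8*J/5 (u(k, J) = (8*J + k*k)/5 = (8*J + k**2)/5 = (k**2 + 8*J)/5 = k**2/5 + 8*J/5)
13043/O + u(-38, -74) = 13043/397 + ((1/5)*(-38)**2 + (8/5)*(-74)) = 13043*(1/397) + ((1/5)*1444 - 592/5) = 13043/397 + (1444/5 - 592/5) = 13043/397 + 852/5 = 403459/1985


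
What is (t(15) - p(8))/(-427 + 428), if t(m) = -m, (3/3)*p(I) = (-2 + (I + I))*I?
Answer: -127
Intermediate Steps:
p(I) = I*(-2 + 2*I) (p(I) = (-2 + (I + I))*I = (-2 + 2*I)*I = I*(-2 + 2*I))
(t(15) - p(8))/(-427 + 428) = (-1*15 - 2*8*(-1 + 8))/(-427 + 428) = (-15 - 2*8*7)/1 = (-15 - 1*112)*1 = (-15 - 112)*1 = -127*1 = -127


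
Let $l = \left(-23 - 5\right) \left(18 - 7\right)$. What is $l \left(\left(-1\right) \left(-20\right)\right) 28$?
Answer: $-172480$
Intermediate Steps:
$l = -308$ ($l = \left(-28\right) 11 = -308$)
$l \left(\left(-1\right) \left(-20\right)\right) 28 = - 308 \left(\left(-1\right) \left(-20\right)\right) 28 = \left(-308\right) 20 \cdot 28 = \left(-6160\right) 28 = -172480$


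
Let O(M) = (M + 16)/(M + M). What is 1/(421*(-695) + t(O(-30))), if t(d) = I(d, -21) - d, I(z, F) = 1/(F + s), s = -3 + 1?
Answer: -690/201890741 ≈ -3.4177e-6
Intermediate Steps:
s = -2
I(z, F) = 1/(-2 + F) (I(z, F) = 1/(F - 2) = 1/(-2 + F))
O(M) = (16 + M)/(2*M) (O(M) = (16 + M)/((2*M)) = (16 + M)*(1/(2*M)) = (16 + M)/(2*M))
t(d) = -1/23 - d (t(d) = 1/(-2 - 21) - d = 1/(-23) - d = -1/23 - d)
1/(421*(-695) + t(O(-30))) = 1/(421*(-695) + (-1/23 - (16 - 30)/(2*(-30)))) = 1/(-292595 + (-1/23 - (-1)*(-14)/(2*30))) = 1/(-292595 + (-1/23 - 1*7/30)) = 1/(-292595 + (-1/23 - 7/30)) = 1/(-292595 - 191/690) = 1/(-201890741/690) = -690/201890741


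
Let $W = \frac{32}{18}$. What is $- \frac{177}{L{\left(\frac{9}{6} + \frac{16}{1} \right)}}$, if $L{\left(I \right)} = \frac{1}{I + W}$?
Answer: $- \frac{20473}{6} \approx -3412.2$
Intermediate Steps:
$W = \frac{16}{9}$ ($W = 32 \cdot \frac{1}{18} = \frac{16}{9} \approx 1.7778$)
$L{\left(I \right)} = \frac{1}{\frac{16}{9} + I}$ ($L{\left(I \right)} = \frac{1}{I + \frac{16}{9}} = \frac{1}{\frac{16}{9} + I}$)
$- \frac{177}{L{\left(\frac{9}{6} + \frac{16}{1} \right)}} = - \frac{177}{9 \frac{1}{16 + 9 \left(\frac{9}{6} + \frac{16}{1}\right)}} = - \frac{177}{9 \frac{1}{16 + 9 \left(9 \cdot \frac{1}{6} + 16 \cdot 1\right)}} = - \frac{177}{9 \frac{1}{16 + 9 \left(\frac{3}{2} + 16\right)}} = - \frac{177}{9 \frac{1}{16 + 9 \cdot \frac{35}{2}}} = - \frac{177}{9 \frac{1}{16 + \frac{315}{2}}} = - \frac{177}{9 \frac{1}{\frac{347}{2}}} = - \frac{177}{9 \cdot \frac{2}{347}} = - \frac{177}{\frac{18}{347}} = \left(-177\right) \frac{347}{18} = - \frac{20473}{6}$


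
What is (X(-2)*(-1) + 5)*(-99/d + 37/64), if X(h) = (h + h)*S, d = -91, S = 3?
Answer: 164951/5824 ≈ 28.323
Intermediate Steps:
X(h) = 6*h (X(h) = (h + h)*3 = (2*h)*3 = 6*h)
(X(-2)*(-1) + 5)*(-99/d + 37/64) = ((6*(-2))*(-1) + 5)*(-99/(-91) + 37/64) = (-12*(-1) + 5)*(-99*(-1/91) + 37*(1/64)) = (12 + 5)*(99/91 + 37/64) = 17*(9703/5824) = 164951/5824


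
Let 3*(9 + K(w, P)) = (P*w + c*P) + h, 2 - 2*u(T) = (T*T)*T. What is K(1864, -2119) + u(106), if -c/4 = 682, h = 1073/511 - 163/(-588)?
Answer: 1900261663/128772 ≈ 14757.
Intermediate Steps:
h = 102031/42924 (h = 1073*(1/511) - 163*(-1/588) = 1073/511 + 163/588 = 102031/42924 ≈ 2.3770)
c = -2728 (c = -4*682 = -2728)
u(T) = 1 - T**3/2 (u(T) = 1 - T*T*T/2 = 1 - T**2*T/2 = 1 - T**3/2)
K(w, P) = -1056917/128772 - 2728*P/3 + P*w/3 (K(w, P) = -9 + ((P*w - 2728*P) + 102031/42924)/3 = -9 + ((-2728*P + P*w) + 102031/42924)/3 = -9 + (102031/42924 - 2728*P + P*w)/3 = -9 + (102031/128772 - 2728*P/3 + P*w/3) = -1056917/128772 - 2728*P/3 + P*w/3)
K(1864, -2119) + u(106) = (-1056917/128772 - 2728/3*(-2119) + (1/3)*(-2119)*1864) + (1 - 1/2*106**3) = (-1056917/128772 + 5780632/3 - 3949816/3) + (1 - 1/2*1191016) = 78584889067/128772 + (1 - 595508) = 78584889067/128772 - 595507 = 1900261663/128772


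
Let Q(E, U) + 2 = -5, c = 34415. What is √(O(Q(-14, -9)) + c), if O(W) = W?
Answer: 2*√8602 ≈ 185.49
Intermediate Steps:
Q(E, U) = -7 (Q(E, U) = -2 - 5 = -7)
√(O(Q(-14, -9)) + c) = √(-7 + 34415) = √34408 = 2*√8602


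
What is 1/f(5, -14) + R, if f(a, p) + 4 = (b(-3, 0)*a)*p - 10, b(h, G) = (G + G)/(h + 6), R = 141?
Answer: 1973/14 ≈ 140.93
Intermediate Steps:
b(h, G) = 2*G/(6 + h) (b(h, G) = (2*G)/(6 + h) = 2*G/(6 + h))
f(a, p) = -14 (f(a, p) = -4 + (((2*0/(6 - 3))*a)*p - 10) = -4 + (((2*0/3)*a)*p - 10) = -4 + (((2*0*(⅓))*a)*p - 10) = -4 + ((0*a)*p - 10) = -4 + (0*p - 10) = -4 + (0 - 10) = -4 - 10 = -14)
1/f(5, -14) + R = 1/(-14) + 141 = -1/14 + 141 = 1973/14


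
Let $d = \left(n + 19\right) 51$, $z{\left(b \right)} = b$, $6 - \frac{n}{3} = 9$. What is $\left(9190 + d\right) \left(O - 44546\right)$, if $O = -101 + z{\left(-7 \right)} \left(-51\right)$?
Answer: $-429613000$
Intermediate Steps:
$n = -9$ ($n = 18 - 27 = -9$)
$d = 510$ ($d = \left(-9 + 19\right) 51 = 10 \cdot 51 = 510$)
$O = 256$ ($O = -101 - -357 = -101 + 357 = 256$)
$\left(9190 + d\right) \left(O - 44546\right) = \left(9190 + 510\right) \left(256 - 44546\right) = 9700 \left(-44290\right) = -429613000$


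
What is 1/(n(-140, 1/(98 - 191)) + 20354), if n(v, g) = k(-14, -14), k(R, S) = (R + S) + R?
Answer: 1/20312 ≈ 4.9232e-5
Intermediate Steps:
k(R, S) = S + 2*R
n(v, g) = -42 (n(v, g) = -14 + 2*(-14) = -14 - 28 = -42)
1/(n(-140, 1/(98 - 191)) + 20354) = 1/(-42 + 20354) = 1/20312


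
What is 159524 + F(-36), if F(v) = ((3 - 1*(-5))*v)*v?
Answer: 169892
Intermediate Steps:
F(v) = 8*v² (F(v) = ((3 + 5)*v)*v = (8*v)*v = 8*v²)
159524 + F(-36) = 159524 + 8*(-36)² = 159524 + 8*1296 = 159524 + 10368 = 169892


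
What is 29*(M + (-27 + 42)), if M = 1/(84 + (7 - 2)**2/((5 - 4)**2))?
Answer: 47444/109 ≈ 435.27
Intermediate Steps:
M = 1/109 (M = 1/(84 + 5**2/(1**2)) = 1/(84 + 25/1) = 1/(84 + 25*1) = 1/(84 + 25) = 1/109 ≈ 0.0091743)
29*(M + (-27 + 42)) = 29*(1/109 + (-27 + 42)) = 29*(1/109 + 15) = 29*(1636/109) = 47444/109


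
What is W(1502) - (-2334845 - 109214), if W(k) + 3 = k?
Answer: 2445558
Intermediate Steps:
W(k) = -3 + k
W(1502) - (-2334845 - 109214) = (-3 + 1502) - (-2334845 - 109214) = 1499 - 1*(-2444059) = 1499 + 2444059 = 2445558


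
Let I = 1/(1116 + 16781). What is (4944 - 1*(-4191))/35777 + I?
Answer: 23360696/91471567 ≈ 0.25539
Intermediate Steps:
I = 1/17897 ≈ 5.5875e-5
(4944 - 1*(-4191))/35777 + I = (4944 - 1*(-4191))/35777 + 1/17897 = (4944 + 4191)*(1/35777) + 1/17897 = 9135*(1/35777) + 1/17897 = 1305/5111 + 1/17897 = 23360696/91471567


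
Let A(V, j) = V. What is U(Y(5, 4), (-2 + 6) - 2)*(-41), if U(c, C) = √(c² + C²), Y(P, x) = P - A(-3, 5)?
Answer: -82*√17 ≈ -338.09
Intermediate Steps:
Y(P, x) = 3 + P (Y(P, x) = P - 1*(-3) = P + 3 = 3 + P)
U(c, C) = √(C² + c²)
U(Y(5, 4), (-2 + 6) - 2)*(-41) = √(((-2 + 6) - 2)² + (3 + 5)²)*(-41) = √((4 - 2)² + 8²)*(-41) = √(2² + 64)*(-41) = √(4 + 64)*(-41) = √68*(-41) = (2*√17)*(-41) = -82*√17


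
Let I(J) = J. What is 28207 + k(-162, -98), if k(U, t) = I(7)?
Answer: 28214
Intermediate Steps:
k(U, t) = 7
28207 + k(-162, -98) = 28207 + 7 = 28214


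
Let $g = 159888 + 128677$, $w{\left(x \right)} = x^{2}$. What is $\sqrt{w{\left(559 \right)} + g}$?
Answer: $\sqrt{601046} \approx 775.27$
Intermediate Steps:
$g = 288565$
$\sqrt{w{\left(559 \right)} + g} = \sqrt{559^{2} + 288565} = \sqrt{312481 + 288565} = \sqrt{601046}$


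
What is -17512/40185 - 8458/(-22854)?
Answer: -10055753/153064665 ≈ -0.065696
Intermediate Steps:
-17512/40185 - 8458/(-22854) = -17512*1/40185 - 8458*(-1/22854) = -17512/40185 + 4229/11427 = -10055753/153064665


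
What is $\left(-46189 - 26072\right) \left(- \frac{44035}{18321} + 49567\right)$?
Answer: $- \frac{705572699244}{197} \approx -3.5816 \cdot 10^{9}$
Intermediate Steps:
$\left(-46189 - 26072\right) \left(- \frac{44035}{18321} + 49567\right) = - 72261 \left(\left(-44035\right) \frac{1}{18321} + 49567\right) = - 72261 \left(- \frac{44035}{18321} + 49567\right) = \left(-72261\right) \frac{908072972}{18321} = - \frac{705572699244}{197}$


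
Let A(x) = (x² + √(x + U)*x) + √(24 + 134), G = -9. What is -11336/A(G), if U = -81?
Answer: -11336/(81 + √158 - 27*I*√10) ≈ -66.107 - 60.322*I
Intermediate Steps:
A(x) = √158 + x² + x*√(-81 + x) (A(x) = (x² + √(x - 81)*x) + √(24 + 134) = (x² + √(-81 + x)*x) + √158 = (x² + x*√(-81 + x)) + √158 = √158 + x² + x*√(-81 + x))
-11336/A(G) = -11336/(√158 + (-9)² - 9*√(-81 - 9)) = -11336/(√158 + 81 - 27*I*√10) = -11336/(81 + √158 - 27*I*√10)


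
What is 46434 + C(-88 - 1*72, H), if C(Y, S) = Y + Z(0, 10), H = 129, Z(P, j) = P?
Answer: 46274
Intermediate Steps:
C(Y, S) = Y (C(Y, S) = Y + 0 = Y)
46434 + C(-88 - 1*72, H) = 46434 + (-88 - 1*72) = 46434 + (-88 - 72) = 46434 - 160 = 46274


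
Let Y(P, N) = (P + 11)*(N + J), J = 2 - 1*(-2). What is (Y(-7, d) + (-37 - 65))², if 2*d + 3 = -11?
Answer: 12996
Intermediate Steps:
d = -7 (d = -3/2 + (½)*(-11) = -3/2 - 11/2 = -7)
J = 4 (J = 2 + 2 = 4)
Y(P, N) = (4 + N)*(11 + P) (Y(P, N) = (P + 11)*(N + 4) = (11 + P)*(4 + N) = (4 + N)*(11 + P))
(Y(-7, d) + (-37 - 65))² = ((44 + 4*(-7) + 11*(-7) - 7*(-7)) + (-37 - 65))² = ((44 - 28 - 77 + 49) - 102)² = (-12 - 102)² = (-114)² = 12996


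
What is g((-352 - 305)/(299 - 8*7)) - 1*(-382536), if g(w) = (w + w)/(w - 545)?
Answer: 2828471257/7394 ≈ 3.8254e+5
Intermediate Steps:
g(w) = 2*w/(-545 + w) (g(w) = (2*w)/(-545 + w) = 2*w/(-545 + w))
g((-352 - 305)/(299 - 8*7)) - 1*(-382536) = 2*((-352 - 305)/(299 - 8*7))/(-545 + (-352 - 305)/(299 - 8*7)) - 1*(-382536) = 2*(-657/(299 - 56))/(-545 - 657/(299 - 56)) + 382536 = 2*(-657/243)/(-545 - 657/243) + 382536 = 2*(-657*1/243)/(-545 - 657*1/243) + 382536 = 2*(-73/27)/(-545 - 73/27) + 382536 = 2*(-73/27)/(-14788/27) + 382536 = 2*(-73/27)*(-27/14788) + 382536 = 73/7394 + 382536 = 2828471257/7394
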